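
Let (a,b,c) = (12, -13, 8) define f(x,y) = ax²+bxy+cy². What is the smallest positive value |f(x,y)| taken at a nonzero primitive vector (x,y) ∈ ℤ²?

translate: b→11 (≡-13 mod 24), so (12,-13,8)→(12,11,7)
flip: (12,11,7)→(7,-11,12)
translate: b→3 (≡-11 mod 14), so (7,-11,12)→(7,3,8)
reduced (well bottom): (7,3,8) with a≤c, −a<b≤a
well minimum = a = 7

7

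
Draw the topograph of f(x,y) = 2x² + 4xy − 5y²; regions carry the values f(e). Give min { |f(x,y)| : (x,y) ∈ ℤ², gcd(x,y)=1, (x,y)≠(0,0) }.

river: ρ → (-5,6,1)
river: ρ → (1,6,-5)
river: ρ → (-5,4,2)
river: ρ → (2,4,-5)
closes: descent 0, river 4
min |a| on river = 1

1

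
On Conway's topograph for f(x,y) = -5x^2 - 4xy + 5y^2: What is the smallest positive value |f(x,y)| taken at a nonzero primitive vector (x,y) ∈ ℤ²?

descent: ρ → (5,4,-5)  [lands on river]
river: ρ → (-5,6,4)
river: ρ → (4,10,-1)
river: ρ → (-1,10,4)
river: ρ → (4,6,-5)
river: ρ → (-5,4,5)
river: ρ → (5,6,-4)
river: ρ → (-4,10,1)
river: ρ → (1,10,-4)
river: ρ → (-4,6,5)
closes: descent 1, river 10
min |a| on river = 1

1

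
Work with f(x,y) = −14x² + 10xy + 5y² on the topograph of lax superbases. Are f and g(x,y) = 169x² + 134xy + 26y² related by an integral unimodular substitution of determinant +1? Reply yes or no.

D₁ = 380, D₂ = 380
river cycle of f (length 4): (5, 10, -14), (-14, 18, 1), (1, 18, -14), (-14, 10, 5)
river cycle of g (length 4): (1, 18, -14), (-14, 10, 5), (5, 10, -14), (-14, 18, 1)
cycles coincide ⇒ equivalent

yes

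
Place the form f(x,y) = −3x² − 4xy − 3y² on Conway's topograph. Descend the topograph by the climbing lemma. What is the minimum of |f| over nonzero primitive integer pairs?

translate: b→-2 (≡4 mod 6), so (3,4,3)→(3,-2,2)
flip: (3,-2,2)→(2,2,3)
reduced (well bottom): (2,2,3) with a≤c, −a<b≤a
well minimum |f| = |-2| = 2 (negative-definite)

2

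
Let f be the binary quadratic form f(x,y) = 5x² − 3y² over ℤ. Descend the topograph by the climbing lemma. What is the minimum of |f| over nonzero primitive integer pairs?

descent: ρ → (-3,6,2)  [lands on river]
river: ρ → (2,6,-3)
closes: descent 1, river 2
min |a| on river = 2

2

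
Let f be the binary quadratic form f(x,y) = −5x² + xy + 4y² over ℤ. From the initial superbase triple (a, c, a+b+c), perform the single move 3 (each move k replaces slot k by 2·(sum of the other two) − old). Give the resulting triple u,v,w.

start (-5,4,0) = (f(1,0),f(0,1),f(1,1))
replace slot 3: 2·((-5)+4) − 0 = -2 → (-5,4,-2)

-5,4,-2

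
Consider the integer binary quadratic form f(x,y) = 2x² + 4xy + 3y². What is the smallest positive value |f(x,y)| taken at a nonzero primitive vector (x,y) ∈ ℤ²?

translate: b→0 (≡4 mod 4), so (2,4,3)→(2,0,1)
flip: (2,0,1)→(1,0,2)
reduced (well bottom): (1,0,2) with a≤c, −a<b≤a
well minimum = a = 1

1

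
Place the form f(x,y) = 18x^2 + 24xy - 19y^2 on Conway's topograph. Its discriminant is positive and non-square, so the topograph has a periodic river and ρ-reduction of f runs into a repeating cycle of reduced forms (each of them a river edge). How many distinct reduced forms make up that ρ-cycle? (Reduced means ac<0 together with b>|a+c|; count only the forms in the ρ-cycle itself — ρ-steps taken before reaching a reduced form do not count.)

D = 1944, ⌊√D⌋ = 44
river: ρ → (-19,14,23)
river: ρ → (23,32,-10)
river: ρ → (-10,28,29)
river: ρ → (29,30,-9)
river: ρ → (-9,42,5)
river: ρ → (5,38,-25)
river: ρ → (-25,12,18)
river: ρ → (18,24,-19)
ρ-cycle length = 8 (tail of 0 descent steps not counted)

8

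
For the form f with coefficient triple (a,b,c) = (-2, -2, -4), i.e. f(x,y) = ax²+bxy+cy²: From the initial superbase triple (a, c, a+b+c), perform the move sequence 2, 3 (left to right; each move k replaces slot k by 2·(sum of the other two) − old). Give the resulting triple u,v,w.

start (-2,-4,-8) = (f(1,0),f(0,1),f(1,1))
replace slot 2: 2·((-2)+(-8)) − (-4) = -16 → (-2,-16,-8)
replace slot 3: 2·((-2)+(-16)) − (-8) = -28 → (-2,-16,-28)

-2,-16,-28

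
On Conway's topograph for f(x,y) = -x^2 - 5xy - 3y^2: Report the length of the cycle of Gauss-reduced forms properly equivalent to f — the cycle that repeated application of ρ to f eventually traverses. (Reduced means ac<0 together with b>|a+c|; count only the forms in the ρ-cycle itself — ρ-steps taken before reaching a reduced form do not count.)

D = 13, ⌊√D⌋ = 3
descent: ρ → (-3,-1,1)
descent: ρ → (1,3,-1)  [lands on river]
river: ρ → (-1,3,1)
ρ-cycle length = 2 (tail of 2 descent steps not counted)

2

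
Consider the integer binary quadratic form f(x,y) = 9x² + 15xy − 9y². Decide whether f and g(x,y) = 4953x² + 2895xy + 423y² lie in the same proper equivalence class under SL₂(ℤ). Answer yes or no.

D₁ = 549, D₂ = 549
river cycle of f (length 6): (-9, 21, 3), (3, 21, -9), (-9, 15, 9), (9, 21, -3), (-3, 21, 9), (9, 15, -9)
river cycle of g (length 6): (9, 15, -9), (-9, 21, 3), (3, 21, -9), (-9, 15, 9), (9, 21, -3), (-3, 21, 9)
cycles coincide ⇒ equivalent

yes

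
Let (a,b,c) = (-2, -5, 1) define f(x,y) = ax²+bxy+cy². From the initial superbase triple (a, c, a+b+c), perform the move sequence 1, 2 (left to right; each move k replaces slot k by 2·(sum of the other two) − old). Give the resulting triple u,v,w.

start (-2,1,-6) = (f(1,0),f(0,1),f(1,1))
replace slot 1: 2·(1+(-6)) − (-2) = -8 → (-8,1,-6)
replace slot 2: 2·((-8)+(-6)) − 1 = -29 → (-8,-29,-6)

-8,-29,-6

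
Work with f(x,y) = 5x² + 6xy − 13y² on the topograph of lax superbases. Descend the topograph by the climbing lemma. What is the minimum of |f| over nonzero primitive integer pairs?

descent: ρ → (-13,-6,5)
descent: ρ → (5,16,-2)  [lands on river]
river: ρ → (-2,16,5)
river: ρ → (5,14,-5)
river: ρ → (-5,16,2)
river: ρ → (2,16,-5)
river: ρ → (-5,14,5)
closes: descent 2, river 6
min |a| on river = 2

2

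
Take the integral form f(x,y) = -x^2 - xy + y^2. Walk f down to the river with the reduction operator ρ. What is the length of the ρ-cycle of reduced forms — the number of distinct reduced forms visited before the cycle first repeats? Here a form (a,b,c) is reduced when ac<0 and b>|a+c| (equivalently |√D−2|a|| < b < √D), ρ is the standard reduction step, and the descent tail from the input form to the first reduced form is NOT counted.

D = 5, ⌊√D⌋ = 2
descent: ρ → (1,1,-1)  [lands on river]
river: ρ → (-1,1,1)
ρ-cycle length = 2 (tail of 1 descent step not counted)

2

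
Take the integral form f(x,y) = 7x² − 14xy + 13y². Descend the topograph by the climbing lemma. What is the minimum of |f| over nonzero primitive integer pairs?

translate: b→0 (≡-14 mod 14), so (7,-14,13)→(7,0,6)
flip: (7,0,6)→(6,0,7)
reduced (well bottom): (6,0,7) with a≤c, −a<b≤a
well minimum = a = 6

6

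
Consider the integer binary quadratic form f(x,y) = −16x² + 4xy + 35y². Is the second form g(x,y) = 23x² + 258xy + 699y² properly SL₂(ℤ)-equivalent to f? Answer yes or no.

D₁ = 2256, D₂ = 2256
river cycle of f (length 8): (-16, 36, 15), (15, 24, -28), (-28, 32, 11), (11, 34, -25), (-25, 16, 20), (20, 24, -21), (-21, 18, 23), (23, 28, -16)
river cycle of g (length 8): (23, 28, -16), (-16, 36, 15), (15, 24, -28), (-28, 32, 11), (11, 34, -25), (-25, 16, 20), (20, 24, -21), (-21, 18, 23)
cycles coincide ⇒ equivalent

yes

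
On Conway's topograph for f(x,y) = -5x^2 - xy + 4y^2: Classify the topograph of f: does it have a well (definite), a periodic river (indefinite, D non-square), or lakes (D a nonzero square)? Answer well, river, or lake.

D = b²−4ac = (-1)² − 4·(-5)·4 = 81
D = 9² is a perfect square ⇒ form factors over ℤ ⇒ lakes

lake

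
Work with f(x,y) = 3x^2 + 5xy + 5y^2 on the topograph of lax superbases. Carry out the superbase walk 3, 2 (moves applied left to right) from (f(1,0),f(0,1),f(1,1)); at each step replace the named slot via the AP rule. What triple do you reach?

start (3,5,13) = (f(1,0),f(0,1),f(1,1))
replace slot 3: 2·(3+5) − 13 = 3 → (3,5,3)
replace slot 2: 2·(3+3) − 5 = 7 → (3,7,3)

3,7,3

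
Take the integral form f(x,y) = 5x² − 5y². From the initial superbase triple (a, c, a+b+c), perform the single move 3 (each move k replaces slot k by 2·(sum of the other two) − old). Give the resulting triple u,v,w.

start (5,-5,0) = (f(1,0),f(0,1),f(1,1))
replace slot 3: 2·(5+(-5)) − 0 = 0 → (5,-5,0)

5,-5,0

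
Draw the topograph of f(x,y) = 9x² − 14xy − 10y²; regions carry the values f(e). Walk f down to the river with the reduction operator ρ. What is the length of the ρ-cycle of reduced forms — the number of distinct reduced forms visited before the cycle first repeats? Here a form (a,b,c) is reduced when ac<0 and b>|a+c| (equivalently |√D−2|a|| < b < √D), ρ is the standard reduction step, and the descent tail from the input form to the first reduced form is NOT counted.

D = 556, ⌊√D⌋ = 23
descent: ρ → (-10,14,9)  [lands on river]
river: ρ → (9,22,-2)
river: ρ → (-2,22,9)
river: ρ → (9,14,-10)
river: ρ → (-10,6,13)
river: ρ → (13,20,-3)
river: ρ → (-3,22,6)
river: ρ → (6,14,-15)
river: ρ → (-15,16,5)
river: ρ → (5,14,-18)
river: ρ → (-18,22,1)
river: ρ → (1,22,-18)
river: ρ → (-18,14,5)
river: ρ → (5,16,-15)
river: ρ → (-15,14,6)
river: ρ → (6,22,-3)
river: ρ → (-3,20,13)
river: ρ → (13,6,-10)
ρ-cycle length = 18 (tail of 1 descent step not counted)

18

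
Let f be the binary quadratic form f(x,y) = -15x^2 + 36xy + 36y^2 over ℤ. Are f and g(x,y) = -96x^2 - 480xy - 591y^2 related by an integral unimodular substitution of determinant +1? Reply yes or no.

D₁ = 3456, D₂ = 3456
river cycle of f (length 4): (36, 36, -15), (-15, 54, 9), (9, 54, -15), (-15, 36, 36)
river cycle of g (length 4): (-15, 54, 9), (9, 54, -15), (-15, 36, 36), (36, 36, -15)
cycles coincide ⇒ equivalent

yes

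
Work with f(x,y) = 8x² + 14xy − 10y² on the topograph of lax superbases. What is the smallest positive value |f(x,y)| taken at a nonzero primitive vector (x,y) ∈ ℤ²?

river: ρ → (-10,6,12)
river: ρ → (12,18,-4)
river: ρ → (-4,22,2)
river: ρ → (2,22,-4)
river: ρ → (-4,18,12)
river: ρ → (12,6,-10)
river: ρ → (-10,14,8)
river: ρ → (8,18,-6)
river: ρ → (-6,18,8)
river: ρ → (8,14,-10)
closes: descent 0, river 10
min |a| on river = 2

2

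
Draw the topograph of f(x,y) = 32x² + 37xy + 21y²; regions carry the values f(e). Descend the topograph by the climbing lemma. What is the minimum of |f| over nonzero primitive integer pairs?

translate: b→-27 (≡37 mod 64), so (32,37,21)→(32,-27,16)
flip: (32,-27,16)→(16,27,32)
translate: b→-5 (≡27 mod 32), so (16,27,32)→(16,-5,21)
reduced (well bottom): (16,-5,21) with a≤c, −a<b≤a
well minimum = a = 16

16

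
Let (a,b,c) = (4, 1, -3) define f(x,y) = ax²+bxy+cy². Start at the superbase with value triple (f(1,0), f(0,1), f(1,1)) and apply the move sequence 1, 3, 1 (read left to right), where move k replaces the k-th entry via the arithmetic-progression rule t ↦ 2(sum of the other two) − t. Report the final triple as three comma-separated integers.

start (4,-3,2) = (f(1,0),f(0,1),f(1,1))
replace slot 1: 2·((-3)+2) − 4 = -6 → (-6,-3,2)
replace slot 3: 2·((-6)+(-3)) − 2 = -20 → (-6,-3,-20)
replace slot 1: 2·((-3)+(-20)) − (-6) = -40 → (-40,-3,-20)

-40,-3,-20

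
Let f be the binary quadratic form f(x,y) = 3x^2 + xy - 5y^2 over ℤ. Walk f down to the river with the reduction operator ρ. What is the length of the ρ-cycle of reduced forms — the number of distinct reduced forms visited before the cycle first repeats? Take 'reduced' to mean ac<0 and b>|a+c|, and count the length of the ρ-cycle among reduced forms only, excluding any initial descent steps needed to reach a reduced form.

D = 61, ⌊√D⌋ = 7
descent: ρ → (-5,-1,3)
descent: ρ → (3,7,-1)  [lands on river]
river: ρ → (-1,7,3)
river: ρ → (3,5,-3)
river: ρ → (-3,7,1)
river: ρ → (1,7,-3)
river: ρ → (-3,5,3)
ρ-cycle length = 6 (tail of 2 descent steps not counted)

6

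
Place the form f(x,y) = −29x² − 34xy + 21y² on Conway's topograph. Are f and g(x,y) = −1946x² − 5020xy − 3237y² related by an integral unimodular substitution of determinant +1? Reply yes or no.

D₁ = 3592, D₂ = 3592
river cycle of f (length 10): (21, 34, -29), (-29, 24, 26), (26, 28, -27), (-27, 26, 27), (27, 28, -26), (-26, 24, 29), (29, 34, -21), (-21, 50, 13), (13, 54, -13), (-13, 50, 21)
river cycle of g (length 10): (-29, 24, 26), (26, 28, -27), (-27, 26, 27), (27, 28, -26), (-26, 24, 29), (29, 34, -21), (-21, 50, 13), (13, 54, -13), (-13, 50, 21), (21, 34, -29)
cycles coincide ⇒ equivalent

yes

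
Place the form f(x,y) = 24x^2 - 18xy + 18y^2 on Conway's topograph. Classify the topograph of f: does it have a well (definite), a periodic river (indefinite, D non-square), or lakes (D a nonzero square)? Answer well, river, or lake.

D = b²−4ac = (-18)² − 4·24·18 = -1404
D < 0 ⇒ definite ⇒ every region one sign ⇒ single well

well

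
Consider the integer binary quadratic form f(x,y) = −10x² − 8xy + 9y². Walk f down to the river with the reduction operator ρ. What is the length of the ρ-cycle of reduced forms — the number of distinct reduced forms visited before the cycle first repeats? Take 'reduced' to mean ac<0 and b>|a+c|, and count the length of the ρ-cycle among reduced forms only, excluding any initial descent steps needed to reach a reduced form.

D = 424, ⌊√D⌋ = 20
descent: ρ → (9,8,-10)  [lands on river]
river: ρ → (-10,12,7)
river: ρ → (7,16,-6)
river: ρ → (-6,20,1)
river: ρ → (1,20,-6)
river: ρ → (-6,16,7)
river: ρ → (7,12,-10)
river: ρ → (-10,8,9)
river: ρ → (9,10,-9)
river: ρ → (-9,8,10)
river: ρ → (10,12,-7)
river: ρ → (-7,16,6)
river: ρ → (6,20,-1)
river: ρ → (-1,20,6)
river: ρ → (6,16,-7)
river: ρ → (-7,12,10)
river: ρ → (10,8,-9)
river: ρ → (-9,10,9)
ρ-cycle length = 18 (tail of 1 descent step not counted)

18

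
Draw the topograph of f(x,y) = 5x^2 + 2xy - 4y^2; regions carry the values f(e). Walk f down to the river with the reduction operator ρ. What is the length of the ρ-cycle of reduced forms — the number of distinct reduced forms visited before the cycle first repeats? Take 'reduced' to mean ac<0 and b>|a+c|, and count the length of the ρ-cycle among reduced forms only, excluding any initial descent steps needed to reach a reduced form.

D = 84, ⌊√D⌋ = 9
river: ρ → (-4,6,3)
river: ρ → (3,6,-4)
river: ρ → (-4,2,5)
river: ρ → (5,8,-1)
river: ρ → (-1,8,5)
river: ρ → (5,2,-4)
ρ-cycle length = 6 (tail of 0 descent steps not counted)

6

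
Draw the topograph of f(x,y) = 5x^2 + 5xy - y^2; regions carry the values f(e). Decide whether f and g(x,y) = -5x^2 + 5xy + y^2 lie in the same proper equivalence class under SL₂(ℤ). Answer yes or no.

D₁ = 45, D₂ = 45
river cycle of f (length 2): (-1, 5, 5), (5, 5, -1)
river cycle of g (length 2): (1, 5, -5), (-5, 5, 1)
cycles differ ⇒ inequivalent

no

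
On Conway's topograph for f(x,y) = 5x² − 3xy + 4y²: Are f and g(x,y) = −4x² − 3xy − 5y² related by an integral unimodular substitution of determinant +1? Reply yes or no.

D₁ = -71, D₂ = -71
f: flip: (5,-3,4)→(4,3,5)
f: reduced (well bottom): (4,3,5) with a≤c, −a<b≤a
g is negative-definite; reduce −g:
−g: reduced (well bottom): (4,3,5) with a≤c, −a<b≤a
flip sign back: reduced form of g is (-4,-3,-5)
reduced forms (4, 3, 5) vs (-4, -3, -5) ⇒ inequivalent

no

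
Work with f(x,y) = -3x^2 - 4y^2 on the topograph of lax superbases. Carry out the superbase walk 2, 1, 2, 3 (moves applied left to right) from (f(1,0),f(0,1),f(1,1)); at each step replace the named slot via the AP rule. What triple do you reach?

start (-3,-4,-7) = (f(1,0),f(0,1),f(1,1))
replace slot 2: 2·((-3)+(-7)) − (-4) = -16 → (-3,-16,-7)
replace slot 1: 2·((-16)+(-7)) − (-3) = -43 → (-43,-16,-7)
replace slot 2: 2·((-43)+(-7)) − (-16) = -84 → (-43,-84,-7)
replace slot 3: 2·((-43)+(-84)) − (-7) = -247 → (-43,-84,-247)

-43,-84,-247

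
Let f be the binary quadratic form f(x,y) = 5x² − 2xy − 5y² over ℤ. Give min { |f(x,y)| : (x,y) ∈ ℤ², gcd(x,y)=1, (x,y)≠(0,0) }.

descent: ρ → (-5,2,5)  [lands on river]
river: ρ → (5,8,-2)
river: ρ → (-2,8,5)
river: ρ → (5,2,-5)
river: ρ → (-5,8,2)
river: ρ → (2,8,-5)
closes: descent 1, river 6
min |a| on river = 2

2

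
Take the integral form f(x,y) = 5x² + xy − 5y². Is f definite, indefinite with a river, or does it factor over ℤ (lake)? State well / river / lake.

D = b²−4ac = 1² − 4·5·(-5) = 101
D > 0 non-square ⇒ indefinite ⇒ periodic river

river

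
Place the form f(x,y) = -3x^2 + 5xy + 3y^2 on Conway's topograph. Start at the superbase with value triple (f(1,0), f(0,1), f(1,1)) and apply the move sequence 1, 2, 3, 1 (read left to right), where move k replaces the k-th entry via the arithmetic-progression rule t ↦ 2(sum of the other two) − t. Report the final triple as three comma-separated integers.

start (-3,3,5) = (f(1,0),f(0,1),f(1,1))
replace slot 1: 2·(3+5) − (-3) = 19 → (19,3,5)
replace slot 2: 2·(19+5) − 3 = 45 → (19,45,5)
replace slot 3: 2·(19+45) − 5 = 123 → (19,45,123)
replace slot 1: 2·(45+123) − 19 = 317 → (317,45,123)

317,45,123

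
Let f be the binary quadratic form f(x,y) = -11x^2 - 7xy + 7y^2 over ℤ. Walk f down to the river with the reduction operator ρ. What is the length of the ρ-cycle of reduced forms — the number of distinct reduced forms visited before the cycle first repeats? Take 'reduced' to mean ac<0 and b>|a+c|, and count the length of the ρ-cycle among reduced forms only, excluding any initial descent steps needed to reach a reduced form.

D = 357, ⌊√D⌋ = 18
descent: ρ → (7,7,-11)  [lands on river]
river: ρ → (-11,15,3)
river: ρ → (3,15,-11)
river: ρ → (-11,7,7)
ρ-cycle length = 4 (tail of 1 descent step not counted)

4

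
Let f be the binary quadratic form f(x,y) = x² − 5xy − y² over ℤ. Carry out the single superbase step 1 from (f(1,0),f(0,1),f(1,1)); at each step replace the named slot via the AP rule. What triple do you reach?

start (1,-1,-5) = (f(1,0),f(0,1),f(1,1))
replace slot 1: 2·((-1)+(-5)) − 1 = -13 → (-13,-1,-5)

-13,-1,-5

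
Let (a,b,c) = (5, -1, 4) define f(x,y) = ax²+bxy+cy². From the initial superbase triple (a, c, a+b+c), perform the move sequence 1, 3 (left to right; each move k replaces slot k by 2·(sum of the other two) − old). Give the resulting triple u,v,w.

start (5,4,8) = (f(1,0),f(0,1),f(1,1))
replace slot 1: 2·(4+8) − 5 = 19 → (19,4,8)
replace slot 3: 2·(19+4) − 8 = 38 → (19,4,38)

19,4,38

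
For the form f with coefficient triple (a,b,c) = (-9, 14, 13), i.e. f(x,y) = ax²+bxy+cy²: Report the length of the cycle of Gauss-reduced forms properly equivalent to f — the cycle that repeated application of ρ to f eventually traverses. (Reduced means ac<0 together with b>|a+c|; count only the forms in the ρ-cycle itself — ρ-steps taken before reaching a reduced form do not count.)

D = 664, ⌊√D⌋ = 25
river: ρ → (13,12,-10)
river: ρ → (-10,8,15)
river: ρ → (15,22,-3)
river: ρ → (-3,20,22)
river: ρ → (22,24,-1)
river: ρ → (-1,24,22)
river: ρ → (22,20,-3)
river: ρ → (-3,22,15)
river: ρ → (15,8,-10)
river: ρ → (-10,12,13)
river: ρ → (13,14,-9)
river: ρ → (-9,22,5)
river: ρ → (5,18,-17)
river: ρ → (-17,16,6)
river: ρ → (6,20,-11)
river: ρ → (-11,24,2)
river: ρ → (2,24,-11)
river: ρ → (-11,20,6)
river: ρ → (6,16,-17)
river: ρ → (-17,18,5)
river: ρ → (5,22,-9)
river: ρ → (-9,14,13)
ρ-cycle length = 22 (tail of 0 descent steps not counted)

22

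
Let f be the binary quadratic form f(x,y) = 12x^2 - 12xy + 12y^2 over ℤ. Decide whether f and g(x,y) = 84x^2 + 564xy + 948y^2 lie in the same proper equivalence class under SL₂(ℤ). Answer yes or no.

D₁ = -432, D₂ = -432
f: translate: b→12 (≡-12 mod 24), so (12,-12,12)→(12,12,12)
f: reduced (well bottom): (12,12,12) with a≤c, −a<b≤a
g: translate: b→60 (≡564 mod 168), so (84,564,948)→(84,60,12)
g: flip: (84,60,12)→(12,-60,84)
g: translate: b→12 (≡-60 mod 24), so (12,-60,84)→(12,12,12)
g: reduced (well bottom): (12,12,12) with a≤c, −a<b≤a
reduced forms (12, 12, 12) vs (12, 12, 12) ⇒ equivalent

yes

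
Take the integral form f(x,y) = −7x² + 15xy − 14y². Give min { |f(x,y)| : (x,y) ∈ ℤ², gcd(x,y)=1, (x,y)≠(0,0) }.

translate: b→-1 (≡-15 mod 14), so (7,-15,14)→(7,-1,6)
flip: (7,-1,6)→(6,1,7)
reduced (well bottom): (6,1,7) with a≤c, −a<b≤a
well minimum |f| = |-6| = 6 (negative-definite)

6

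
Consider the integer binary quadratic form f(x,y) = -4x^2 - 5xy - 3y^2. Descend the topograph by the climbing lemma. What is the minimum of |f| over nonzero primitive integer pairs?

translate: b→-3 (≡5 mod 8), so (4,5,3)→(4,-3,2)
flip: (4,-3,2)→(2,3,4)
translate: b→-1 (≡3 mod 4), so (2,3,4)→(2,-1,3)
reduced (well bottom): (2,-1,3) with a≤c, −a<b≤a
well minimum |f| = |-2| = 2 (negative-definite)

2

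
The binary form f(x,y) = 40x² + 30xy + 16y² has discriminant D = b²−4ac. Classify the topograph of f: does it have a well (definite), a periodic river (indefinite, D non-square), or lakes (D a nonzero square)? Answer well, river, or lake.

D = b²−4ac = 30² − 4·40·16 = -1660
D < 0 ⇒ definite ⇒ every region one sign ⇒ single well

well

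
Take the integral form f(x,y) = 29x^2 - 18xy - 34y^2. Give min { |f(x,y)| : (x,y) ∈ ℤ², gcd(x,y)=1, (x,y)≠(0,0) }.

descent: ρ → (-34,18,29)  [lands on river]
river: ρ → (29,40,-23)
river: ρ → (-23,52,17)
river: ρ → (17,50,-26)
river: ρ → (-26,54,13)
river: ρ → (13,50,-34)
closes: descent 1, river 6
min |a| on river = 13

13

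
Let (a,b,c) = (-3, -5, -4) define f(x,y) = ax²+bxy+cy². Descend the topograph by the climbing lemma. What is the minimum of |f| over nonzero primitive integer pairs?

translate: b→-1 (≡5 mod 6), so (3,5,4)→(3,-1,2)
flip: (3,-1,2)→(2,1,3)
reduced (well bottom): (2,1,3) with a≤c, −a<b≤a
well minimum |f| = |-2| = 2 (negative-definite)

2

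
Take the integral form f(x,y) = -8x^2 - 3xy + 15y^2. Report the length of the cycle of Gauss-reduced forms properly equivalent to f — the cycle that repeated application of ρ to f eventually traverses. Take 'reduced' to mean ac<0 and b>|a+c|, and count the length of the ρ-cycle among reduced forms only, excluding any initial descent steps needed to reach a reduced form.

D = 489, ⌊√D⌋ = 22
descent: ρ → (15,3,-8)
descent: ρ → (-8,13,10)  [lands on river]
river: ρ → (10,7,-11)
river: ρ → (-11,15,6)
river: ρ → (6,21,-2)
river: ρ → (-2,19,16)
river: ρ → (16,13,-5)
river: ρ → (-5,17,10)
river: ρ → (10,3,-12)
river: ρ → (-12,21,1)
river: ρ → (1,21,-12)
river: ρ → (-12,3,10)
river: ρ → (10,17,-5)
river: ρ → (-5,13,16)
river: ρ → (16,19,-2)
river: ρ → (-2,21,6)
river: ρ → (6,15,-11)
river: ρ → (-11,7,10)
river: ρ → (10,13,-8)
river: ρ → (-8,19,4)
river: ρ → (4,21,-3)
river: ρ → (-3,21,4)
river: ρ → (4,19,-8)
ρ-cycle length = 22 (tail of 2 descent steps not counted)

22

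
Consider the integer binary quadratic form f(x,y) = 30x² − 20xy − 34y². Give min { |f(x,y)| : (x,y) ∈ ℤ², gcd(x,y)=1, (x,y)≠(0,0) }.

descent: ρ → (-34,20,30)  [lands on river]
river: ρ → (30,40,-24)
river: ρ → (-24,56,14)
river: ρ → (14,56,-24)
river: ρ → (-24,40,30)
river: ρ → (30,20,-34)
river: ρ → (-34,48,16)
river: ρ → (16,48,-34)
closes: descent 1, river 8
min |a| on river = 14

14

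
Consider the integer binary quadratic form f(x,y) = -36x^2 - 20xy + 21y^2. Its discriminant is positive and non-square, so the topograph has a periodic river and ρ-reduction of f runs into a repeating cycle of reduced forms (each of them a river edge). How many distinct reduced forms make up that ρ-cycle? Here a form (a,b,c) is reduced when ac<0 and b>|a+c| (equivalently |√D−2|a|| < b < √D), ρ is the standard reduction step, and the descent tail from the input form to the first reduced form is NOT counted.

D = 3424, ⌊√D⌋ = 58
descent: ρ → (21,20,-36)  [lands on river]
river: ρ → (-36,52,5)
river: ρ → (5,58,-3)
river: ρ → (-3,56,24)
river: ρ → (24,40,-19)
river: ρ → (-19,36,28)
river: ρ → (28,20,-27)
river: ρ → (-27,34,21)
river: ρ → (21,50,-11)
river: ρ → (-11,38,45)
river: ρ → (45,52,-4)
river: ρ → (-4,52,45)
river: ρ → (45,38,-11)
river: ρ → (-11,50,21)
river: ρ → (21,34,-27)
river: ρ → (-27,20,28)
river: ρ → (28,36,-19)
river: ρ → (-19,40,24)
river: ρ → (24,56,-3)
river: ρ → (-3,58,5)
river: ρ → (5,52,-36)
river: ρ → (-36,20,21)
river: ρ → (21,22,-35)
river: ρ → (-35,48,8)
river: ρ → (8,48,-35)
river: ρ → (-35,22,21)
ρ-cycle length = 26 (tail of 1 descent step not counted)

26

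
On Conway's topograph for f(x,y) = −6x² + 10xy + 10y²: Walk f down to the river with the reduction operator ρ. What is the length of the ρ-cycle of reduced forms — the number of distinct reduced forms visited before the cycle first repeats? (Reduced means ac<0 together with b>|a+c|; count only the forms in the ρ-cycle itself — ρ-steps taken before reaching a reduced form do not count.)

D = 340, ⌊√D⌋ = 18
river: ρ → (10,10,-6)
river: ρ → (-6,14,6)
river: ρ → (6,10,-10)
river: ρ → (-10,10,6)
river: ρ → (6,14,-6)
river: ρ → (-6,10,10)
ρ-cycle length = 6 (tail of 0 descent steps not counted)

6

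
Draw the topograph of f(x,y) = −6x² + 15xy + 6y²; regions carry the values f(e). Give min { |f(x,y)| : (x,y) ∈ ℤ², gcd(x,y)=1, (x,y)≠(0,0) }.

river: ρ → (6,9,-12)
river: ρ → (-12,15,3)
river: ρ → (3,15,-12)
river: ρ → (-12,9,6)
river: ρ → (6,15,-6)
river: ρ → (-6,9,12)
river: ρ → (12,15,-3)
river: ρ → (-3,15,12)
river: ρ → (12,9,-6)
river: ρ → (-6,15,6)
closes: descent 0, river 10
min |a| on river = 3

3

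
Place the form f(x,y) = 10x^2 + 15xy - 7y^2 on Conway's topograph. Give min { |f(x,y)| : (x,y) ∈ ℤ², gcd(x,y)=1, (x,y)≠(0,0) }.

river: ρ → (-7,13,12)
river: ρ → (12,11,-8)
river: ρ → (-8,21,2)
river: ρ → (2,19,-18)
river: ρ → (-18,17,3)
river: ρ → (3,19,-12)
river: ρ → (-12,5,10)
river: ρ → (10,15,-7)
closes: descent 0, river 8
min |a| on river = 2

2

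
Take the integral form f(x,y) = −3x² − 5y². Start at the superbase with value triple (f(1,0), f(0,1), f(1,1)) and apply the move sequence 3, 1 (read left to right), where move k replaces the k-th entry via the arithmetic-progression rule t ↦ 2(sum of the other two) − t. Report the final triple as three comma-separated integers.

start (-3,-5,-8) = (f(1,0),f(0,1),f(1,1))
replace slot 3: 2·((-3)+(-5)) − (-8) = -8 → (-3,-5,-8)
replace slot 1: 2·((-5)+(-8)) − (-3) = -23 → (-23,-5,-8)

-23,-5,-8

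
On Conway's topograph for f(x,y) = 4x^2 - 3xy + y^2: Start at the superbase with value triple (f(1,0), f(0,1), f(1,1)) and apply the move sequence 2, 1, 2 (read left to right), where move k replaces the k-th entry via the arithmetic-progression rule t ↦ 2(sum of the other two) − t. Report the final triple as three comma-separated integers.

start (4,1,2) = (f(1,0),f(0,1),f(1,1))
replace slot 2: 2·(4+2) − 1 = 11 → (4,11,2)
replace slot 1: 2·(11+2) − 4 = 22 → (22,11,2)
replace slot 2: 2·(22+2) − 11 = 37 → (22,37,2)

22,37,2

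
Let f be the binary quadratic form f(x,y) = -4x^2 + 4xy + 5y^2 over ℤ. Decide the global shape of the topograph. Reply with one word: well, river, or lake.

D = b²−4ac = 4² − 4·(-4)·5 = 96
D > 0 non-square ⇒ indefinite ⇒ periodic river

river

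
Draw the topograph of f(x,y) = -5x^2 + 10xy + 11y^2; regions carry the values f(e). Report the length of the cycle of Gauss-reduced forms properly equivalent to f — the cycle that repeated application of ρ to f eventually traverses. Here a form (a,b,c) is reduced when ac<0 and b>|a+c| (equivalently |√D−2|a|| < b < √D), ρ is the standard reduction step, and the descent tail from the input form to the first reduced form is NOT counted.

D = 320, ⌊√D⌋ = 17
river: ρ → (11,12,-4)
river: ρ → (-4,12,11)
river: ρ → (11,10,-5)
river: ρ → (-5,10,11)
ρ-cycle length = 4 (tail of 0 descent steps not counted)

4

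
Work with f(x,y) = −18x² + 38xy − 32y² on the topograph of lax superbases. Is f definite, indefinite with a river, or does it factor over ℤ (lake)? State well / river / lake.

D = b²−4ac = 38² − 4·(-18)·(-32) = -860
D < 0 ⇒ definite ⇒ every region one sign ⇒ single well

well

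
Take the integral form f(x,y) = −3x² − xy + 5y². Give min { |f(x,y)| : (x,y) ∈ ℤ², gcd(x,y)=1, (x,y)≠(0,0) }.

descent: ρ → (5,1,-3)
descent: ρ → (-3,5,3)  [lands on river]
river: ρ → (3,7,-1)
river: ρ → (-1,7,3)
river: ρ → (3,5,-3)
river: ρ → (-3,7,1)
river: ρ → (1,7,-3)
closes: descent 2, river 6
min |a| on river = 1

1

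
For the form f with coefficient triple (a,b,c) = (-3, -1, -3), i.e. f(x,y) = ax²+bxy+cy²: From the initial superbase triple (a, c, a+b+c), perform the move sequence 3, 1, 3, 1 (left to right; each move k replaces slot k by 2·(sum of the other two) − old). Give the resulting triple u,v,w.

start (-3,-3,-7) = (f(1,0),f(0,1),f(1,1))
replace slot 3: 2·((-3)+(-3)) − (-7) = -5 → (-3,-3,-5)
replace slot 1: 2·((-3)+(-5)) − (-3) = -13 → (-13,-3,-5)
replace slot 3: 2·((-13)+(-3)) − (-5) = -27 → (-13,-3,-27)
replace slot 1: 2·((-3)+(-27)) − (-13) = -47 → (-47,-3,-27)

-47,-3,-27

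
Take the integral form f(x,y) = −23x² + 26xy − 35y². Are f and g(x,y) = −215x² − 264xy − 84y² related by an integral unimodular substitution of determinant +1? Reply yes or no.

D₁ = -2544, D₂ = -2544
f is negative-definite; reduce −f:
−f: translate: b→20 (≡-26 mod 46), so (23,-26,35)→(23,20,32)
−f: reduced (well bottom): (23,20,32) with a≤c, −a<b≤a
flip sign back: reduced form of f is (-23,-20,-32)
g is negative-definite; reduce −g:
−g: translate: b→-166 (≡264 mod 430), so (215,264,84)→(215,-166,35)
−g: flip: (215,-166,35)→(35,166,215)
−g: translate: b→26 (≡166 mod 70), so (35,166,215)→(35,26,23)
−g: flip: (35,26,23)→(23,-26,35)
−g: translate: b→20 (≡-26 mod 46), so (23,-26,35)→(23,20,32)
−g: reduced (well bottom): (23,20,32) with a≤c, −a<b≤a
flip sign back: reduced form of g is (-23,-20,-32)
reduced forms (-23, -20, -32) vs (-23, -20, -32) ⇒ equivalent

yes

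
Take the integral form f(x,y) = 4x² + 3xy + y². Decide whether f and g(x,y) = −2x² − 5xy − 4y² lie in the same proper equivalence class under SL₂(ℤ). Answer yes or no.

D₁ = -7, D₂ = -7
f: flip: (4,3,1)→(1,-3,4)
f: translate: b→1 (≡-3 mod 2), so (1,-3,4)→(1,1,2)
f: reduced (well bottom): (1,1,2) with a≤c, −a<b≤a
g is negative-definite; reduce −g:
−g: translate: b→1 (≡5 mod 4), so (2,5,4)→(2,1,1)
−g: flip: (2,1,1)→(1,-1,2)
−g: translate: b→1 (≡-1 mod 2), so (1,-1,2)→(1,1,2)
−g: reduced (well bottom): (1,1,2) with a≤c, −a<b≤a
flip sign back: reduced form of g is (-1,-1,-2)
reduced forms (1, 1, 2) vs (-1, -1, -2) ⇒ inequivalent

no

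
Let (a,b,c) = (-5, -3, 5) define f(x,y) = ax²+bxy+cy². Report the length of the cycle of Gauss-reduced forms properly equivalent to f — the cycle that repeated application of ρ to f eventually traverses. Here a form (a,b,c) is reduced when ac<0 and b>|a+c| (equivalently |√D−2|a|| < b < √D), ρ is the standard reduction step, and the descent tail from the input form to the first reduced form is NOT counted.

D = 109, ⌊√D⌋ = 10
descent: ρ → (5,3,-5)  [lands on river]
river: ρ → (-5,7,3)
river: ρ → (3,5,-7)
river: ρ → (-7,9,1)
river: ρ → (1,9,-7)
river: ρ → (-7,5,3)
river: ρ → (3,7,-5)
river: ρ → (-5,3,5)
river: ρ → (5,7,-3)
river: ρ → (-3,5,7)
river: ρ → (7,9,-1)
river: ρ → (-1,9,7)
river: ρ → (7,5,-3)
river: ρ → (-3,7,5)
ρ-cycle length = 14 (tail of 1 descent step not counted)

14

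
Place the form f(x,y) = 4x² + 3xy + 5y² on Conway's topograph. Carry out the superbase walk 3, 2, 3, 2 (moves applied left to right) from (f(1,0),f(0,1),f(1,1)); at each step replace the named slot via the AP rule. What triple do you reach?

start (4,5,12) = (f(1,0),f(0,1),f(1,1))
replace slot 3: 2·(4+5) − 12 = 6 → (4,5,6)
replace slot 2: 2·(4+6) − 5 = 15 → (4,15,6)
replace slot 3: 2·(4+15) − 6 = 32 → (4,15,32)
replace slot 2: 2·(4+32) − 15 = 57 → (4,57,32)

4,57,32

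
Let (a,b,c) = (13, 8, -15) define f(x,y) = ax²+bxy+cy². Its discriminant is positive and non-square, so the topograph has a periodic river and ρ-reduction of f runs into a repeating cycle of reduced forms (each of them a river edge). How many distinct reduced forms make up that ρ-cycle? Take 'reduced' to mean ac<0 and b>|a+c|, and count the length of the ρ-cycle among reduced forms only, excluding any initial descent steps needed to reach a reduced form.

D = 844, ⌊√D⌋ = 29
river: ρ → (-15,22,6)
river: ρ → (6,26,-7)
river: ρ → (-7,16,21)
river: ρ → (21,26,-2)
river: ρ → (-2,26,21)
river: ρ → (21,16,-7)
river: ρ → (-7,26,6)
river: ρ → (6,22,-15)
river: ρ → (-15,8,13)
river: ρ → (13,18,-10)
river: ρ → (-10,22,9)
river: ρ → (9,14,-18)
river: ρ → (-18,22,5)
river: ρ → (5,28,-3)
river: ρ → (-3,26,14)
river: ρ → (14,2,-15)
river: ρ → (-15,28,1)
river: ρ → (1,28,-15)
river: ρ → (-15,2,14)
river: ρ → (14,26,-3)
river: ρ → (-3,28,5)
river: ρ → (5,22,-18)
river: ρ → (-18,14,9)
river: ρ → (9,22,-10)
river: ρ → (-10,18,13)
river: ρ → (13,8,-15)
ρ-cycle length = 26 (tail of 0 descent steps not counted)

26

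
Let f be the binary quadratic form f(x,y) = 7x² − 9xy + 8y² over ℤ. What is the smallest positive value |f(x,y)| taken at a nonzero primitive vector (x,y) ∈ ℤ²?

translate: b→5 (≡-9 mod 14), so (7,-9,8)→(7,5,6)
flip: (7,5,6)→(6,-5,7)
reduced (well bottom): (6,-5,7) with a≤c, −a<b≤a
well minimum = a = 6

6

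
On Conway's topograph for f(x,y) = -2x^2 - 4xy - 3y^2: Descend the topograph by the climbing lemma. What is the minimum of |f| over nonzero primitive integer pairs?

translate: b→0 (≡4 mod 4), so (2,4,3)→(2,0,1)
flip: (2,0,1)→(1,0,2)
reduced (well bottom): (1,0,2) with a≤c, −a<b≤a
well minimum |f| = |-1| = 1 (negative-definite)

1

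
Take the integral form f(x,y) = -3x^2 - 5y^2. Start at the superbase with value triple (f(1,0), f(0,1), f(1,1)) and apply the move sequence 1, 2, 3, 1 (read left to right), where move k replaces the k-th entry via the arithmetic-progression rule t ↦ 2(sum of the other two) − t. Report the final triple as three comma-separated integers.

start (-3,-5,-8) = (f(1,0),f(0,1),f(1,1))
replace slot 1: 2·((-5)+(-8)) − (-3) = -23 → (-23,-5,-8)
replace slot 2: 2·((-23)+(-8)) − (-5) = -57 → (-23,-57,-8)
replace slot 3: 2·((-23)+(-57)) − (-8) = -152 → (-23,-57,-152)
replace slot 1: 2·((-57)+(-152)) − (-23) = -395 → (-395,-57,-152)

-395,-57,-152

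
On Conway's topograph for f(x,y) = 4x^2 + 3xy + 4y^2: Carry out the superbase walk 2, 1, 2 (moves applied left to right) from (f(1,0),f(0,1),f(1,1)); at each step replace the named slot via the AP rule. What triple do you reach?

start (4,4,11) = (f(1,0),f(0,1),f(1,1))
replace slot 2: 2·(4+11) − 4 = 26 → (4,26,11)
replace slot 1: 2·(26+11) − 4 = 70 → (70,26,11)
replace slot 2: 2·(70+11) − 26 = 136 → (70,136,11)

70,136,11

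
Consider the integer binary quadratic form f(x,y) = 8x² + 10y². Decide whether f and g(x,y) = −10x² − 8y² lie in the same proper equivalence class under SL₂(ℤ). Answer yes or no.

D₁ = -320, D₂ = -320
f: reduced (well bottom): (8,0,10) with a≤c, −a<b≤a
g is negative-definite; reduce −g:
−g: flip: (10,0,8)→(8,0,10)
−g: reduced (well bottom): (8,0,10) with a≤c, −a<b≤a
flip sign back: reduced form of g is (-8,0,-10)
reduced forms (8, 0, 10) vs (-8, 0, -10) ⇒ inequivalent

no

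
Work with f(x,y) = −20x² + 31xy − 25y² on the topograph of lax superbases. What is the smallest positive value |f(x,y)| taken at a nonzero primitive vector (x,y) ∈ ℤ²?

translate: b→9 (≡-31 mod 40), so (20,-31,25)→(20,9,14)
flip: (20,9,14)→(14,-9,20)
reduced (well bottom): (14,-9,20) with a≤c, −a<b≤a
well minimum |f| = |-14| = 14 (negative-definite)

14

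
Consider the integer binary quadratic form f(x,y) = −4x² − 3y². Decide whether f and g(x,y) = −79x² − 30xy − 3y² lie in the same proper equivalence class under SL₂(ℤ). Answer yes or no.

D₁ = -48, D₂ = -48
f is negative-definite; reduce −f:
−f: flip: (4,0,3)→(3,0,4)
−f: reduced (well bottom): (3,0,4) with a≤c, −a<b≤a
flip sign back: reduced form of f is (-3,0,-4)
g is negative-definite; reduce −g:
−g: flip: (79,30,3)→(3,-30,79)
−g: translate: b→0 (≡-30 mod 6), so (3,-30,79)→(3,0,4)
−g: reduced (well bottom): (3,0,4) with a≤c, −a<b≤a
flip sign back: reduced form of g is (-3,0,-4)
reduced forms (-3, 0, -4) vs (-3, 0, -4) ⇒ equivalent

yes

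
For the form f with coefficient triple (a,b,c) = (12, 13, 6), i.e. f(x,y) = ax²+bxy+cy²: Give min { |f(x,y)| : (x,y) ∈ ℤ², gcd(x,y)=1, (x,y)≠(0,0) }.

translate: b→-11 (≡13 mod 24), so (12,13,6)→(12,-11,5)
flip: (12,-11,5)→(5,11,12)
translate: b→1 (≡11 mod 10), so (5,11,12)→(5,1,6)
reduced (well bottom): (5,1,6) with a≤c, −a<b≤a
well minimum = a = 5

5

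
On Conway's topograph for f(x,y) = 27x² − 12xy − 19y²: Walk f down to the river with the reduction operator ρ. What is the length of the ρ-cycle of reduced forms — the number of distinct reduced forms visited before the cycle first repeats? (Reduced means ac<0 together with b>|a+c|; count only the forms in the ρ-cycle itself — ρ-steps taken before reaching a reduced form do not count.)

D = 2196, ⌊√D⌋ = 46
descent: ρ → (-19,12,27)  [lands on river]
river: ρ → (27,42,-4)
river: ρ → (-4,46,5)
river: ρ → (5,44,-13)
river: ρ → (-13,34,20)
river: ρ → (20,46,-1)
river: ρ → (-1,46,20)
river: ρ → (20,34,-13)
river: ρ → (-13,44,5)
river: ρ → (5,46,-4)
river: ρ → (-4,42,27)
river: ρ → (27,12,-19)
river: ρ → (-19,26,20)
river: ρ → (20,14,-25)
river: ρ → (-25,36,9)
river: ρ → (9,36,-25)
river: ρ → (-25,14,20)
river: ρ → (20,26,-19)
ρ-cycle length = 18 (tail of 1 descent step not counted)

18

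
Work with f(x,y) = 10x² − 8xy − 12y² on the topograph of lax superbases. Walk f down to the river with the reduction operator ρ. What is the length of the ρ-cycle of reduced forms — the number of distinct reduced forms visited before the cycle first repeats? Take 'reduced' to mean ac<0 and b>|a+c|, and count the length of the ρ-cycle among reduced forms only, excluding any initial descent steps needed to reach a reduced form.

D = 544, ⌊√D⌋ = 23
descent: ρ → (-12,8,10)  [lands on river]
river: ρ → (10,12,-10)
river: ρ → (-10,8,12)
river: ρ → (12,16,-6)
river: ρ → (-6,20,6)
river: ρ → (6,16,-12)
ρ-cycle length = 6 (tail of 1 descent step not counted)

6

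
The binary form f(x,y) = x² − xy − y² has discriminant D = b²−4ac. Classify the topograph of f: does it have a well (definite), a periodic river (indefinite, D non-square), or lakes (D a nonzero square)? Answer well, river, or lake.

D = b²−4ac = (-1)² − 4·1·(-1) = 5
D > 0 non-square ⇒ indefinite ⇒ periodic river

river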